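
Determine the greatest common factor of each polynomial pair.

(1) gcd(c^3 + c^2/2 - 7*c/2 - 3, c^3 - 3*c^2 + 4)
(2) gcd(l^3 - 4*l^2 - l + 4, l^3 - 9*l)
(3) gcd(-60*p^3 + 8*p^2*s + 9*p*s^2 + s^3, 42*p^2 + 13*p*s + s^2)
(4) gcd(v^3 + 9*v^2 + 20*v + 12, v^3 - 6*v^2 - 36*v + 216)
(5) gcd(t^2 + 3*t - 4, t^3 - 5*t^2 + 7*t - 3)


(1) = gcd((c - 2)*(c + 1)*(c + 3/2), (c - 2)^2*(c + 1)) = c^2 - c - 2
(2) = 1
(3) = gcd((-2*p + s)*(5*p + s)*(6*p + s), (6*p + s)*(7*p + s)) = 6*p + s
(4) = v + 6
(5) = gcd((t - 1)*(t + 4), (t - 3)*(t - 1)^2) = t - 1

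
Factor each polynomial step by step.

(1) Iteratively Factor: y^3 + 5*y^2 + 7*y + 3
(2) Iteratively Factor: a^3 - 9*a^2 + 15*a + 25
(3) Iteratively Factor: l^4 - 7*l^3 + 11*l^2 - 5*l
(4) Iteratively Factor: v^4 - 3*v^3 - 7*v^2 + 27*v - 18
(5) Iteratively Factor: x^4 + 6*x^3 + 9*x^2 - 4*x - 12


(1) = (y + 1)*(y^2 + 4*y + 3) = (y + 1)*(y + 3)*(y + 1)
(2) = (a + 1)*(a^2 - 10*a + 25) = (a - 5)*(a + 1)*(a - 5)
(3) = (l)*(l^3 - 7*l^2 + 11*l - 5) = l*(l - 1)*(l^2 - 6*l + 5) = l*(l - 1)^2*(l - 5)
(4) = (v - 1)*(v^3 - 2*v^2 - 9*v + 18) = (v - 1)*(v + 3)*(v^2 - 5*v + 6) = (v - 3)*(v - 1)*(v + 3)*(v - 2)
(5) = (x + 2)*(x^3 + 4*x^2 + x - 6) = (x - 1)*(x + 2)*(x^2 + 5*x + 6) = (x - 1)*(x + 2)*(x + 3)*(x + 2)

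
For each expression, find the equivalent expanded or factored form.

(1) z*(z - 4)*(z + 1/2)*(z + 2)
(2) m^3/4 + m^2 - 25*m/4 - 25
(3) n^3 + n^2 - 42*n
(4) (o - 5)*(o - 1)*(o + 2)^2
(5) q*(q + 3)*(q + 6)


(1) = z^4 - 3*z^3/2 - 9*z^2 - 4*z
(2) = (m/4 + 1)*(m - 5)*(m + 5)
(3) = n*(n - 6)*(n + 7)
(4) = o^4 - 2*o^3 - 15*o^2 - 4*o + 20
(5) = q^3 + 9*q^2 + 18*q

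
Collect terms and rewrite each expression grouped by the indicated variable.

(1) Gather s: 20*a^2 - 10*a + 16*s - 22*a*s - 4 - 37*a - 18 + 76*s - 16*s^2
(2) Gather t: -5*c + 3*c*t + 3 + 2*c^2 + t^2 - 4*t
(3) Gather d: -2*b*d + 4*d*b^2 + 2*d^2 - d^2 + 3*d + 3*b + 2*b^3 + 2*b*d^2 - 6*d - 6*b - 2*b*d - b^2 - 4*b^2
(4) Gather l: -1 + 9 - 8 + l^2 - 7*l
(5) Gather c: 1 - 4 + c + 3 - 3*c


(1) = 20*a^2 - 47*a - 16*s^2 + s*(92 - 22*a) - 22
(2) = 2*c^2 - 5*c + t^2 + t*(3*c - 4) + 3
(3) = 2*b^3 - 5*b^2 - 3*b + d^2*(2*b + 1) + d*(4*b^2 - 4*b - 3)
(4) = l^2 - 7*l
(5) = -2*c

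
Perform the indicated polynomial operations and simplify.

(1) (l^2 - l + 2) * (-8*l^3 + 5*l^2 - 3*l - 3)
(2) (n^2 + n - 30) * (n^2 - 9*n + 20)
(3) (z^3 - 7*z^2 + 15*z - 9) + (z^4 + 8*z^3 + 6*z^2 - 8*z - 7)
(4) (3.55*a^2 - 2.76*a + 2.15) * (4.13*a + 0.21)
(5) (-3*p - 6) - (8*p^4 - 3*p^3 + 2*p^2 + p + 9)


(1) = -8*l^5 + 13*l^4 - 24*l^3 + 10*l^2 - 3*l - 6
(2) = n^4 - 8*n^3 - 19*n^2 + 290*n - 600
(3) = z^4 + 9*z^3 - z^2 + 7*z - 16
(4) = 14.6615*a^3 - 10.6533*a^2 + 8.2999*a + 0.4515
(5) = -8*p^4 + 3*p^3 - 2*p^2 - 4*p - 15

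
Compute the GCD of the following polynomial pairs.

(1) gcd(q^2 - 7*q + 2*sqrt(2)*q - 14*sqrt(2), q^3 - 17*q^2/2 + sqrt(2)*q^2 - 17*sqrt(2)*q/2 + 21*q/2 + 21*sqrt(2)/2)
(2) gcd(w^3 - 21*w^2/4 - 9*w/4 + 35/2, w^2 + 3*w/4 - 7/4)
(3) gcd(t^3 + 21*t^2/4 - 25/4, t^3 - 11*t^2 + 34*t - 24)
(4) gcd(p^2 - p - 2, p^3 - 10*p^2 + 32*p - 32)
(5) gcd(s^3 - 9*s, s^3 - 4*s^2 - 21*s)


(1) = q - 7
(2) = gcd((w - 5)*(w - 2)*(w + 7/4), (w - 1)*(w + 7/4)) = w + 7/4
(3) = t - 1
(4) = p - 2
(5) = s^2 + 3*s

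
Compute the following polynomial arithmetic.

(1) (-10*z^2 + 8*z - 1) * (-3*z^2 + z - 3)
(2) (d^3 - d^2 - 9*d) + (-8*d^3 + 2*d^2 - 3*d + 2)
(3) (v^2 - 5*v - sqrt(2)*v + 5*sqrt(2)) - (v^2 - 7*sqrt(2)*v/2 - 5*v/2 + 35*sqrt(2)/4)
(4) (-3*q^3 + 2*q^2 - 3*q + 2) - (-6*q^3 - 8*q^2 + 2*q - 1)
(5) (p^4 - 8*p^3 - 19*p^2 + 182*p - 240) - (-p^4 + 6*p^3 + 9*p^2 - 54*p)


(1) = 30*z^4 - 34*z^3 + 41*z^2 - 25*z + 3
(2) = -7*d^3 + d^2 - 12*d + 2
(3) = -5*v/2 + 5*sqrt(2)*v/2 - 15*sqrt(2)/4
(4) = 3*q^3 + 10*q^2 - 5*q + 3
(5) = 2*p^4 - 14*p^3 - 28*p^2 + 236*p - 240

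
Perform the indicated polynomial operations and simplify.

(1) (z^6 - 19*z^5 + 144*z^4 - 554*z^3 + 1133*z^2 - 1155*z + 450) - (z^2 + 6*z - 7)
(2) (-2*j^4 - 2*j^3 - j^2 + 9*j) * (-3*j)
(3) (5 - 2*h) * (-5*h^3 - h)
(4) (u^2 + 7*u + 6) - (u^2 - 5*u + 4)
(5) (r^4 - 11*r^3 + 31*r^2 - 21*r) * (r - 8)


(1) = z^6 - 19*z^5 + 144*z^4 - 554*z^3 + 1132*z^2 - 1161*z + 457
(2) = 6*j^5 + 6*j^4 + 3*j^3 - 27*j^2
(3) = 10*h^4 - 25*h^3 + 2*h^2 - 5*h
(4) = 12*u + 2
(5) = r^5 - 19*r^4 + 119*r^3 - 269*r^2 + 168*r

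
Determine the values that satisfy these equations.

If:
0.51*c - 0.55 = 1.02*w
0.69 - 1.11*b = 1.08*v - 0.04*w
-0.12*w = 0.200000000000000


Then:
b = 0.561561561561562 - 0.972972972972973*v
c = -2.25
w = -1.67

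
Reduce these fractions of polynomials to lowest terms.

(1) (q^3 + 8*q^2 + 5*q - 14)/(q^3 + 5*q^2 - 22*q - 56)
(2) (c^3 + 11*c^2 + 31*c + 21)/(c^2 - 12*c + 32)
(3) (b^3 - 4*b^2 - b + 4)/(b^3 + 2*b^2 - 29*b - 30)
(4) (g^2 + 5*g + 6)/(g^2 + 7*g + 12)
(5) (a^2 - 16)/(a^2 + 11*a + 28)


(1) = (q - 1)/(q - 4)
(2) = (c^3 + 11*c^2 + 31*c + 21)/(c^2 - 12*c + 32)
(3) = (b^2 - 5*b + 4)/(b^2 + b - 30)
(4) = (g + 2)/(g + 4)
(5) = (a - 4)/(a + 7)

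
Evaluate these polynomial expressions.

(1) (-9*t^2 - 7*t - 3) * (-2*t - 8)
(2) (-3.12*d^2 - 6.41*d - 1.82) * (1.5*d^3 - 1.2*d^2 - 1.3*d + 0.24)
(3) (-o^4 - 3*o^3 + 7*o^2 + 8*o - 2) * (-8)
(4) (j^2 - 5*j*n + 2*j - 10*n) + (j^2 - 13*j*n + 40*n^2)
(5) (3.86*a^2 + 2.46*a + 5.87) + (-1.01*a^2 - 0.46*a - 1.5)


(1) = 18*t^3 + 86*t^2 + 62*t + 24
(2) = -4.68*d^5 - 5.871*d^4 + 9.018*d^3 + 9.7682*d^2 + 0.8276*d - 0.4368
(3) = 8*o^4 + 24*o^3 - 56*o^2 - 64*o + 16
(4) = 2*j^2 - 18*j*n + 2*j + 40*n^2 - 10*n
(5) = 2.85*a^2 + 2.0*a + 4.37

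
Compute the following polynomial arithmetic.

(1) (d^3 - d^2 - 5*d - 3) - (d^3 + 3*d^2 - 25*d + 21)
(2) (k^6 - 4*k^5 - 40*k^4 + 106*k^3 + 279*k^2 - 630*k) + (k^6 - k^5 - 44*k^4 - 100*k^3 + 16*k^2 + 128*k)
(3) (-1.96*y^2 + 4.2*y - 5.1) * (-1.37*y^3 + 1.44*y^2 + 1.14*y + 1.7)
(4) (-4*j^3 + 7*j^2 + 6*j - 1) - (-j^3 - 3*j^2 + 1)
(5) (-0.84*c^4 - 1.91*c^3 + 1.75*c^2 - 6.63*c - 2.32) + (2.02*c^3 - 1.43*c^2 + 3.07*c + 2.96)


(1) = -4*d^2 + 20*d - 24
(2) = 2*k^6 - 5*k^5 - 84*k^4 + 6*k^3 + 295*k^2 - 502*k
(3) = 2.6852*y^5 - 8.5764*y^4 + 10.8006*y^3 - 5.888*y^2 + 1.326*y - 8.67
(4) = -3*j^3 + 10*j^2 + 6*j - 2
(5) = -0.84*c^4 + 0.11*c^3 + 0.32*c^2 - 3.56*c + 0.64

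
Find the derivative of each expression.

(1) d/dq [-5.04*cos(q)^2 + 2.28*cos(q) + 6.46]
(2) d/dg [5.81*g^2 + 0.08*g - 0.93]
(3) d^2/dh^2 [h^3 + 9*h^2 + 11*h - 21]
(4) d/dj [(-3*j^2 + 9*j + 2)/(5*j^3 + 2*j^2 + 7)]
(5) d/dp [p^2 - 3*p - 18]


(1) = (10.08*cos(q) - 2.28)*sin(q)
(2) = 11.62*g + 0.08
(3) = 6*h + 18
(4) = (15*j^4 - 90*j^3 - 48*j^2 - 50*j + 63)/(25*j^6 + 20*j^5 + 4*j^4 + 70*j^3 + 28*j^2 + 49)
(5) = 2*p - 3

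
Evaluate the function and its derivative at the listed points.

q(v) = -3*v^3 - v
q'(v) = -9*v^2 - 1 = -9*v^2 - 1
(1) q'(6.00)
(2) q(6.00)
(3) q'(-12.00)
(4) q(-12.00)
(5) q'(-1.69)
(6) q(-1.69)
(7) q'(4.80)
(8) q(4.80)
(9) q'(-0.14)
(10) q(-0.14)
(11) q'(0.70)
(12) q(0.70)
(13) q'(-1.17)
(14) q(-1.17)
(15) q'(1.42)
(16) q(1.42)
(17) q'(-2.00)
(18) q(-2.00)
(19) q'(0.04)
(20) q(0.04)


(1) = -325.00
(2) = -654.00
(3) = -1297.00
(4) = 5196.00
(5) = -26.70
(6) = 16.17
(7) = -208.36
(8) = -336.58
(9) = -1.18
(10) = 0.15
(11) = -5.41
(12) = -1.73
(13) = -13.32
(14) = 5.97
(15) = -19.15
(16) = -10.01
(17) = -37.00
(18) = 26.00
(19) = -1.01
(20) = -0.04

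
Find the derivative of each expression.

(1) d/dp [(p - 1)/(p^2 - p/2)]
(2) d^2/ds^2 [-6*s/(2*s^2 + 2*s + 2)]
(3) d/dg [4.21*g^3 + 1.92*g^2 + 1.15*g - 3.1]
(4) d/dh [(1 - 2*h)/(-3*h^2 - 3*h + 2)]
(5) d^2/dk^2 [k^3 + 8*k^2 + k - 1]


(1) = 2*(-2*p^2 + 4*p - 1)/(p^2*(4*p^2 - 4*p + 1))
(2) = 6*(-s*(2*s + 1)^2 + (3*s + 1)*(s^2 + s + 1))/(s^2 + s + 1)^3
(3) = 12.63*g^2 + 3.84*g + 1.15
(4) = (-6*h^2 + 6*h - 1)/(9*h^4 + 18*h^3 - 3*h^2 - 12*h + 4)
(5) = 6*k + 16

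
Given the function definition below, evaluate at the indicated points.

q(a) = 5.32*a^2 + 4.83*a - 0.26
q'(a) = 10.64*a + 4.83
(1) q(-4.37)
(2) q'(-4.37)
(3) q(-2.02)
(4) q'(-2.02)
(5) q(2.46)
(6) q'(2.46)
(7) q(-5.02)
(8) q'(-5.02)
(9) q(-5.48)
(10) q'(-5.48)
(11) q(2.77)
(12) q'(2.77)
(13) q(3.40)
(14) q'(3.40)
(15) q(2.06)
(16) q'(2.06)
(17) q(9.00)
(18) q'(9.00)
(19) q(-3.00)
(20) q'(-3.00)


(1) = 80.23
(2) = -41.67
(3) = 11.69
(4) = -16.66
(5) = 43.82
(6) = 31.00
(7) = 109.56
(8) = -48.58
(9) = 133.03
(10) = -53.48
(11) = 53.94
(12) = 34.30
(13) = 77.66
(14) = 41.01
(15) = 32.27
(16) = 26.75
(17) = 474.13
(18) = 100.59
(19) = 33.13
(20) = -27.09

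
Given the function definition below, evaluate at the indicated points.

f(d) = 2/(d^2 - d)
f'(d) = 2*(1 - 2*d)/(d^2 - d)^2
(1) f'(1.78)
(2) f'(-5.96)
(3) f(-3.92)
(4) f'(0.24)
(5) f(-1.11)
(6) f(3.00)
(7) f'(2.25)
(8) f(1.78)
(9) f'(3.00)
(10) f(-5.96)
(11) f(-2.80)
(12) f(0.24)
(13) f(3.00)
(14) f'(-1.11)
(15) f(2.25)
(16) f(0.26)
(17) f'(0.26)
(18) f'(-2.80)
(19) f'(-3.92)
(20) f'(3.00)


(1) = -2.66
(2) = 0.02
(3) = 0.10
(4) = 31.26
(5) = 0.85
(6) = 0.33
(7) = -0.88
(8) = 1.44
(9) = -0.28
(10) = 0.05
(11) = 0.19
(12) = -10.96
(13) = 0.33
(14) = 1.17
(15) = 0.71
(16) = -10.40
(17) = 25.93
(18) = 0.12
(19) = 0.05
(20) = -0.28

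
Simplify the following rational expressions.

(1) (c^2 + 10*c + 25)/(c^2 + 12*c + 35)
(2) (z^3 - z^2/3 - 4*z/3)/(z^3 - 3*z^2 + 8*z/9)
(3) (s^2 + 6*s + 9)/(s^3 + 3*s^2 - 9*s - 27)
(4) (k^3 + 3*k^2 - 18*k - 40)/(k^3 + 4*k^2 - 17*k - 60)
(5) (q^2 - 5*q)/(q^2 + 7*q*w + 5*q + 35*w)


(1) = (c + 5)/(c + 7)
(2) = (9*z^2 - 3*z - 12)/(9*z^2 - 27*z + 8)
(3) = 1/(s - 3)
(4) = (k + 2)/(k + 3)
(5) = (q^2 - 5*q)/(q^2 + 7*q*w + 5*q + 35*w)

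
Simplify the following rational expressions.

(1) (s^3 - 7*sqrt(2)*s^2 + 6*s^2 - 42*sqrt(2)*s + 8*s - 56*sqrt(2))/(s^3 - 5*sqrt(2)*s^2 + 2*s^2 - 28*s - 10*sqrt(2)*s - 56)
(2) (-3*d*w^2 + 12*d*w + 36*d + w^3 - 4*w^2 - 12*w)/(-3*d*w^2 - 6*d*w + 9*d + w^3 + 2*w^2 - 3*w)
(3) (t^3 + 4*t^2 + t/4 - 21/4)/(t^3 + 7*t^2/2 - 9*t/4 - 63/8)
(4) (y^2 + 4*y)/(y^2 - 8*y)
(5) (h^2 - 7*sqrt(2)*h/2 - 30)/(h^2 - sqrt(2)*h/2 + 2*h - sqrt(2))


(1) = (s + 4)/(s + 2*sqrt(2))
(2) = (w^2 - 4*w - 12)/(w^2 + 2*w - 3)
(3) = (2*t - 2)/(2*t - 3)
(4) = (y + 4)/(y - 8)
(5) = (4*h^2 - 14*sqrt(2)*h - 120)/(4*h^2 + h*(8 - 2*sqrt(2)) - 4*sqrt(2))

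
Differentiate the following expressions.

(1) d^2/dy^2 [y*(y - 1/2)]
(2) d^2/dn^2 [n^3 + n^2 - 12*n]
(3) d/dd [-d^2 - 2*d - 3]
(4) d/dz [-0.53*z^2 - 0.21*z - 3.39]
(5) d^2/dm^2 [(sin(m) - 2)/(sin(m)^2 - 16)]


(1) = 2
(2) = 6*n + 2
(3) = -2*d - 2
(4) = -1.06*z - 0.21
(5) = (-9*sin(m)^5 + 8*sin(m)^4 + 116*sin(m)^2 - 451*sin(m)/2 + 21*sin(3*m) + sin(5*m)/2 - 64)/((sin(m) - 4)^3*(sin(m) + 4)^3)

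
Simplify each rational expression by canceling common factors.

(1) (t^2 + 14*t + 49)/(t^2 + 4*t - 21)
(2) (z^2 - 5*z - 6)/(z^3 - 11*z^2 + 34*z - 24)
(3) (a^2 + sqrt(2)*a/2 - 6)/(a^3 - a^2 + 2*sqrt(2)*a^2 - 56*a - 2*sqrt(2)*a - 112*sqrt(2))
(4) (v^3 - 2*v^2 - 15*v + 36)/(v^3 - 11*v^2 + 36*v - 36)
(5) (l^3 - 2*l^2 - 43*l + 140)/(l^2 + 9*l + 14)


(1) = (t + 7)/(t - 3)
(2) = (z + 1)/(z^2 - 5*z + 4)
(3) = (2*a - 3*sqrt(2))/(2*a^2 - 2*a - 112)
(4) = (v^2 + v - 12)/(v^2 - 8*v + 12)
(5) = (l^2 - 9*l + 20)/(l + 2)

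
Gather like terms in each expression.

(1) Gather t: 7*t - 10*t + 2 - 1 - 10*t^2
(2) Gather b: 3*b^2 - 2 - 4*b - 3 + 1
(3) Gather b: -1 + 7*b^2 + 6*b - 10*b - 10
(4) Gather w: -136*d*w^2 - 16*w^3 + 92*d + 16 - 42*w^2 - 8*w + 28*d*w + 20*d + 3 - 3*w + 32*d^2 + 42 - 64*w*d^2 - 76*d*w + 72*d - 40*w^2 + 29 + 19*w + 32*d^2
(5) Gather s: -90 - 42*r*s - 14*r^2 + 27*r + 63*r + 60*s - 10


(1) = -10*t^2 - 3*t + 1
(2) = 3*b^2 - 4*b - 4
(3) = 7*b^2 - 4*b - 11
(4) = 64*d^2 + 184*d - 16*w^3 + w^2*(-136*d - 82) + w*(-64*d^2 - 48*d + 8) + 90
(5) = -14*r^2 + 90*r + s*(60 - 42*r) - 100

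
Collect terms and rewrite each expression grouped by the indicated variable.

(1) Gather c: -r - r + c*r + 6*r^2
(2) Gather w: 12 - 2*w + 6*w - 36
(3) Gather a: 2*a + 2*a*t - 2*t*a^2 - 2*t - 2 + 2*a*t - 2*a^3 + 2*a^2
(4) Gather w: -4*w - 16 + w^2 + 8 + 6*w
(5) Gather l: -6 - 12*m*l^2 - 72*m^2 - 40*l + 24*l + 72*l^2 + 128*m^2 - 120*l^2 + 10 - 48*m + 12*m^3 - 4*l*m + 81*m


(1) = c*r + 6*r^2 - 2*r
(2) = 4*w - 24
(3) = -2*a^3 + a^2*(2 - 2*t) + a*(4*t + 2) - 2*t - 2
(4) = w^2 + 2*w - 8
(5) = l^2*(-12*m - 48) + l*(-4*m - 16) + 12*m^3 + 56*m^2 + 33*m + 4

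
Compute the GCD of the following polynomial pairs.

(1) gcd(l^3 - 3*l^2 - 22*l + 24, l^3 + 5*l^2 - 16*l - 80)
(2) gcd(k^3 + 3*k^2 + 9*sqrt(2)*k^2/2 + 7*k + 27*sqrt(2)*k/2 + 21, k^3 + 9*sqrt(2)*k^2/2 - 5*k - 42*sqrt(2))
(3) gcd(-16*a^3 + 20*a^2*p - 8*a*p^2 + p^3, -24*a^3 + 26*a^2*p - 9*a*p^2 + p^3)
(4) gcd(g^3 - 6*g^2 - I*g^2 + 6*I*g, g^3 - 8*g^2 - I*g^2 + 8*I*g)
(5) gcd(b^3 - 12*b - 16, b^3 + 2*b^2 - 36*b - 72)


(1) = l + 4
(2) = k + 7*sqrt(2)/2
(3) = 8*a^2 - 6*a*p + p^2
(4) = gcd(g*(g - 6)*(g - I), g*(g - 8)*(g - I)) = g^2 - I*g
(5) = b + 2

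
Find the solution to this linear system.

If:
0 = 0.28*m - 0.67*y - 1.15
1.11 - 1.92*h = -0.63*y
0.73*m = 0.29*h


Then:
h = 0.02
m = 0.01
y = -1.71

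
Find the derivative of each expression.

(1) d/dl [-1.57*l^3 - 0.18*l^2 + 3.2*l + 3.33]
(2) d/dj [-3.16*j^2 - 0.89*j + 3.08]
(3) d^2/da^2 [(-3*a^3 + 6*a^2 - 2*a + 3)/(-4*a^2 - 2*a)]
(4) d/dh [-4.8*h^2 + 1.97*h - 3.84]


(1) = -4.71*l^2 - 0.36*l + 3.2
(2) = -6.32*j - 0.89
(3) = (23*a^3 - 36*a^2 - 18*a - 3)/(a^3*(8*a^3 + 12*a^2 + 6*a + 1))
(4) = 1.97 - 9.6*h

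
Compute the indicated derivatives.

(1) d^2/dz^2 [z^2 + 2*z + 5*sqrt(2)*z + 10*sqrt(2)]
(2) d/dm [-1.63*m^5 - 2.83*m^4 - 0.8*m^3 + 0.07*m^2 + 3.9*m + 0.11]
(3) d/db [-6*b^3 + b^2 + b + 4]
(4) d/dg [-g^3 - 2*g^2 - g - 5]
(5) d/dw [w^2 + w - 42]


(1) = 2
(2) = -8.15*m^4 - 11.32*m^3 - 2.4*m^2 + 0.14*m + 3.9
(3) = -18*b^2 + 2*b + 1
(4) = -3*g^2 - 4*g - 1
(5) = 2*w + 1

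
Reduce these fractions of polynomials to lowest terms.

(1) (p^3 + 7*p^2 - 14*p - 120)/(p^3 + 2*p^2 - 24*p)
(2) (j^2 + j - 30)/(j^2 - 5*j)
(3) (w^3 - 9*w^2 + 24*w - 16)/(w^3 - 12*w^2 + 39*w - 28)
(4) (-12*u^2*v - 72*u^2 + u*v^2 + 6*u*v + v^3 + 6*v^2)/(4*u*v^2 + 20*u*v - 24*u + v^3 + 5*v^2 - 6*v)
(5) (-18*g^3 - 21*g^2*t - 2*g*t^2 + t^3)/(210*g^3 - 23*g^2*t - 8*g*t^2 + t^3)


(1) = (p + 5)/p
(2) = (j + 6)/j
(3) = (w - 4)/(w - 7)
(4) = (-3*u + v)/(v - 1)
(5) = (3*g^2 + 4*g*t + t^2)/(-35*g^2 - 2*g*t + t^2)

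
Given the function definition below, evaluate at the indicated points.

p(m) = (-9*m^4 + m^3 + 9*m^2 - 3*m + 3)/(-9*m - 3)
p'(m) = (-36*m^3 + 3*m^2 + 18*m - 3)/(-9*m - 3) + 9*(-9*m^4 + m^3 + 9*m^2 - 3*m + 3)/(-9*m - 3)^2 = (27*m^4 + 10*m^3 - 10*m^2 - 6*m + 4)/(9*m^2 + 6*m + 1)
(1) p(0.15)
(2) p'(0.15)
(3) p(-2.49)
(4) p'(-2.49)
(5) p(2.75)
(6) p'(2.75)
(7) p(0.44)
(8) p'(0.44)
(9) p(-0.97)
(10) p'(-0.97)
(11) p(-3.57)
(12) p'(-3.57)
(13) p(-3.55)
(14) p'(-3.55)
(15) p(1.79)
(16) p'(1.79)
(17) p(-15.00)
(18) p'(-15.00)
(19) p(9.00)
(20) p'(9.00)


(1) = -0.63
(2) = 1.39
(3) = -15.21
(4) = 20.08
(5) = 15.54
(6) = 19.45
(7) = -0.46
(8) = 0.24
(9) = 0.96
(10) = 4.16
(11) = -47.34
(12) = 40.61
(13) = -46.53
(14) = 40.16
(15) = 3.15
(16) = 7.29
(17) = -3461.57
(18) = 687.48
(19) = 685.89
(20) = 234.15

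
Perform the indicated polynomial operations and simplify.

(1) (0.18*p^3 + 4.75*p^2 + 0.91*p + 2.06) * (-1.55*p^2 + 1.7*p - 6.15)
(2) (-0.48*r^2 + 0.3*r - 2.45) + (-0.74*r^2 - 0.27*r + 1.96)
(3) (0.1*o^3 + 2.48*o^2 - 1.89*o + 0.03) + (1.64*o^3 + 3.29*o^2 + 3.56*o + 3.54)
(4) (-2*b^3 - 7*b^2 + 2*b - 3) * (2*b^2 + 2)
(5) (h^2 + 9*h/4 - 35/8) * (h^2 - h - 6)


(1) = -0.279*p^5 - 7.0565*p^4 + 5.5575*p^3 - 30.8585*p^2 - 2.0945*p - 12.669
(2) = -1.22*r^2 + 0.03*r - 0.49
(3) = 1.74*o^3 + 5.77*o^2 + 1.67*o + 3.57
(4) = -4*b^5 - 14*b^4 - 20*b^2 + 4*b - 6
(5) = h^4 + 5*h^3/4 - 101*h^2/8 - 73*h/8 + 105/4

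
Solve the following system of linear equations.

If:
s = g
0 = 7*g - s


Then:
g = 0
s = 0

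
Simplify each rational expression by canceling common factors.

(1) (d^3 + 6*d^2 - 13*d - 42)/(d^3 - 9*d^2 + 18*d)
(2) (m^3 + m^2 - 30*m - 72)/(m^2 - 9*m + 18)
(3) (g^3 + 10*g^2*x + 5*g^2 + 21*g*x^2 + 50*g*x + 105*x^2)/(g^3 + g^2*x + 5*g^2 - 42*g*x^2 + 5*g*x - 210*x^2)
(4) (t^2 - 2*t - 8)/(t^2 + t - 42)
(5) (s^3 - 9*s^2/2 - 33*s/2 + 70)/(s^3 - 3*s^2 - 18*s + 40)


(1) = (d^2 + 9*d + 14)/(d^2 - 6*d)
(2) = (m^2 + 7*m + 12)/(m - 3)
(3) = (-g - 3*x)/(-g + 6*x)
(4) = (t^2 - 2*t - 8)/(t^2 + t - 42)
(5) = (2*s - 7)/(2*s - 4)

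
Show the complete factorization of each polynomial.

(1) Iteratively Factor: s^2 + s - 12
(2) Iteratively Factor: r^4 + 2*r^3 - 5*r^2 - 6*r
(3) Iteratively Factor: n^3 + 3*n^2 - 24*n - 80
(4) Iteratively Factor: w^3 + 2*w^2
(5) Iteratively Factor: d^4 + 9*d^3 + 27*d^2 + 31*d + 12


(1) = (s + 4)*(s - 3)
(2) = (r + 1)*(r^3 + r^2 - 6*r) = (r - 2)*(r + 1)*(r^2 + 3*r) = r*(r - 2)*(r + 1)*(r + 3)
(3) = (n + 4)*(n^2 - n - 20) = (n + 4)^2*(n - 5)
(4) = (w + 2)*(w^2) = w*(w + 2)*(w)
(5) = (d + 3)*(d^3 + 6*d^2 + 9*d + 4) = (d + 1)*(d + 3)*(d^2 + 5*d + 4) = (d + 1)^2*(d + 3)*(d + 4)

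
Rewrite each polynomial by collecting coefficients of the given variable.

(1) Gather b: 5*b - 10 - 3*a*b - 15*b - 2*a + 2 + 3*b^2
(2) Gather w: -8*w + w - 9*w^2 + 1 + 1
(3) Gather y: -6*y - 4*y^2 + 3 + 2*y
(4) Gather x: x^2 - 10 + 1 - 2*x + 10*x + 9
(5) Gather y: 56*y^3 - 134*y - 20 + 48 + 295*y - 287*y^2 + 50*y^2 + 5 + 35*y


(1) = -2*a + 3*b^2 + b*(-3*a - 10) - 8
(2) = -9*w^2 - 7*w + 2
(3) = -4*y^2 - 4*y + 3
(4) = x^2 + 8*x
(5) = 56*y^3 - 237*y^2 + 196*y + 33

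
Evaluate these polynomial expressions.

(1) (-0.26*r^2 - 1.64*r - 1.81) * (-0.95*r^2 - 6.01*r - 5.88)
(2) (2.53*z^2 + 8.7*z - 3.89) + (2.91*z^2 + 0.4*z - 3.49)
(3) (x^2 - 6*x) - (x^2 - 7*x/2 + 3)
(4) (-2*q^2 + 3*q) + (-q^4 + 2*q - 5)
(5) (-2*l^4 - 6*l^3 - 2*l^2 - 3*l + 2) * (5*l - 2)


(1) = 0.247*r^4 + 3.1206*r^3 + 13.1047*r^2 + 20.5213*r + 10.6428
(2) = 5.44*z^2 + 9.1*z - 7.38
(3) = -5*x/2 - 3
(4) = -q^4 - 2*q^2 + 5*q - 5
(5) = -10*l^5 - 26*l^4 + 2*l^3 - 11*l^2 + 16*l - 4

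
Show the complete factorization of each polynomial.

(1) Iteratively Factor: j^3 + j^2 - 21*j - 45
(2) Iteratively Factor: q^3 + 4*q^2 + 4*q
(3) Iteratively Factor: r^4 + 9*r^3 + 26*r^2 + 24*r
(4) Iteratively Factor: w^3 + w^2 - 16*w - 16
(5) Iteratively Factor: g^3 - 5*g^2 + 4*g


(1) = (j + 3)*(j^2 - 2*j - 15) = (j - 5)*(j + 3)*(j + 3)
(2) = (q)*(q^2 + 4*q + 4) = q*(q + 2)*(q + 2)
(3) = (r + 4)*(r^3 + 5*r^2 + 6*r) = (r + 2)*(r + 4)*(r^2 + 3*r) = (r + 2)*(r + 3)*(r + 4)*(r)
(4) = (w + 1)*(w^2 - 16) = (w - 4)*(w + 1)*(w + 4)
(5) = (g - 1)*(g^2 - 4*g) = g*(g - 1)*(g - 4)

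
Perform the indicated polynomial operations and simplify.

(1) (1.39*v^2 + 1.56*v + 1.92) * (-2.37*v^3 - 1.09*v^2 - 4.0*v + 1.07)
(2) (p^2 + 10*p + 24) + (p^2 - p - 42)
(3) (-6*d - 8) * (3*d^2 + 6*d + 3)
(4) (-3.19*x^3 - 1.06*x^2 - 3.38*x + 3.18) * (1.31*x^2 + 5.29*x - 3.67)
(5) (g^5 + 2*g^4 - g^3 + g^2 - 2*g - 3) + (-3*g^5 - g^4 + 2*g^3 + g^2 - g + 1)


(1) = -3.2943*v^5 - 5.2123*v^4 - 11.8108*v^3 - 6.8455*v^2 - 6.0108*v + 2.0544
(2) = 2*p^2 + 9*p - 18
(3) = -18*d^3 - 60*d^2 - 66*d - 24
(4) = -4.1789*x^5 - 18.2637*x^4 + 1.6721*x^3 - 9.8242*x^2 + 29.2268*x - 11.6706
(5) = -2*g^5 + g^4 + g^3 + 2*g^2 - 3*g - 2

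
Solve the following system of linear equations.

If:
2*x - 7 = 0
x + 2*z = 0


Then:
x = 7/2
z = -7/4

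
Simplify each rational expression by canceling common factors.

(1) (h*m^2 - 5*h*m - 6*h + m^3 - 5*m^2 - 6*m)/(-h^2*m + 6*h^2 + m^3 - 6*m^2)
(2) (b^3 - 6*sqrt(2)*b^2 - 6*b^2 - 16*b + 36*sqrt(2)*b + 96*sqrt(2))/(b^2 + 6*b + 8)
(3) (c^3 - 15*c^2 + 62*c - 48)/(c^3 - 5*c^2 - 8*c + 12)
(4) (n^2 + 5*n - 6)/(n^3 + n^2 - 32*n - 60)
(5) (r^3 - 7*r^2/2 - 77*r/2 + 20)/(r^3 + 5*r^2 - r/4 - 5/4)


(1) = (-m - 1)/(h - m)
(2) = (b^2 + b*(-6*sqrt(2) - 8) + 48*sqrt(2))/(b + 4)
(3) = (c - 8)/(c + 2)
(4) = (n^2 + 5*n - 6)/(n^3 + n^2 - 32*n - 60)
(5) = (2*r - 16)/(2*r + 1)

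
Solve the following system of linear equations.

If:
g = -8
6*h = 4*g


Then:
g = -8
h = -16/3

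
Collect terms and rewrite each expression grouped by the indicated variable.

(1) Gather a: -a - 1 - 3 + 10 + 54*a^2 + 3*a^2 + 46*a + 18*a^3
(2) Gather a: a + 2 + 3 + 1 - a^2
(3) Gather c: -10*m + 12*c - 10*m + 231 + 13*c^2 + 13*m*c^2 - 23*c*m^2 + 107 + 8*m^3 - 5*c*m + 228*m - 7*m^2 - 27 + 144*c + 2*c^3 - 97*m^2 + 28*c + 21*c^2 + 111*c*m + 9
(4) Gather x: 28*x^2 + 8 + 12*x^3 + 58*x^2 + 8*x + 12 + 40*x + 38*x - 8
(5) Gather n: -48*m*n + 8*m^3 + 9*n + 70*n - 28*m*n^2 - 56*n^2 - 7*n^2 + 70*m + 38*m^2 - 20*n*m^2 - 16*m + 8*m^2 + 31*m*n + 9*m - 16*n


(1) = 18*a^3 + 57*a^2 + 45*a + 6
(2) = -a^2 + a + 6
(3) = 2*c^3 + c^2*(13*m + 34) + c*(-23*m^2 + 106*m + 184) + 8*m^3 - 104*m^2 + 208*m + 320
(4) = 12*x^3 + 86*x^2 + 86*x + 12
(5) = 8*m^3 + 46*m^2 + 63*m + n^2*(-28*m - 63) + n*(-20*m^2 - 17*m + 63)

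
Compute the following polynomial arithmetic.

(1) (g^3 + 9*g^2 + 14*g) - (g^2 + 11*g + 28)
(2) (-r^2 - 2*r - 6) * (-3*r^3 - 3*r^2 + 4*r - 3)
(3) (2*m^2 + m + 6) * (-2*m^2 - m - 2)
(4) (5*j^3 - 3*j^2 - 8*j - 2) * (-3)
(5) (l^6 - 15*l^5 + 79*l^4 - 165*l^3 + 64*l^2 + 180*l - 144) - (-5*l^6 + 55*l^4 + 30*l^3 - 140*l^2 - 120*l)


(1) = g^3 + 8*g^2 + 3*g - 28
(2) = 3*r^5 + 9*r^4 + 20*r^3 + 13*r^2 - 18*r + 18
(3) = -4*m^4 - 4*m^3 - 17*m^2 - 8*m - 12
(4) = -15*j^3 + 9*j^2 + 24*j + 6
(5) = 6*l^6 - 15*l^5 + 24*l^4 - 195*l^3 + 204*l^2 + 300*l - 144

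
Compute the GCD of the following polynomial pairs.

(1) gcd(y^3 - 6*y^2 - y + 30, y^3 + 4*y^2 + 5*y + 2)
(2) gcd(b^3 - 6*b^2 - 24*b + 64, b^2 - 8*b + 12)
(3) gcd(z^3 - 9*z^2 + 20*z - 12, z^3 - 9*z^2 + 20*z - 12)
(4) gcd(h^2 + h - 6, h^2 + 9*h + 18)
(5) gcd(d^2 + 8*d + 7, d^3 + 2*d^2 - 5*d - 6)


(1) = y + 2
(2) = gcd((b - 8)*(b - 2)*(b + 4), (b - 6)*(b - 2)) = b - 2
(3) = gcd((z - 6)*(z - 2)*(z - 1), (z - 6)*(z - 2)*(z - 1)) = z^3 - 9*z^2 + 20*z - 12
(4) = h + 3
(5) = d + 1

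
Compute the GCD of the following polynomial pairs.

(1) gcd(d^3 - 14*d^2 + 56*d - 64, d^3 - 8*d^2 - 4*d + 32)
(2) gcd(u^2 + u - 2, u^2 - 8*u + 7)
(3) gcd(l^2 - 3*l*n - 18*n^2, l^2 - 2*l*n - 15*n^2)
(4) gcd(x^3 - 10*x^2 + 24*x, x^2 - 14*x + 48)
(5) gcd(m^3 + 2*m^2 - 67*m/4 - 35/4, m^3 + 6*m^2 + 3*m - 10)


(1) = gcd((d - 8)*(d - 4)*(d - 2), (d - 8)*(d - 2)*(d + 2)) = d^2 - 10*d + 16
(2) = gcd((u - 1)*(u + 2), (u - 7)*(u - 1)) = u - 1
(3) = l + 3*n
(4) = x - 6
(5) = gcd((m - 7/2)*(m + 1/2)*(m + 5), (m - 1)*(m + 2)*(m + 5)) = m + 5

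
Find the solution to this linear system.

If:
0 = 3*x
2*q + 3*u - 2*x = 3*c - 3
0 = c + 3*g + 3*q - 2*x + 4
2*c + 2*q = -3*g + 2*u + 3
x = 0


Then:
c = -u - 11
g = 10*u/3 + 61/3
q = -3*u - 18
x = 0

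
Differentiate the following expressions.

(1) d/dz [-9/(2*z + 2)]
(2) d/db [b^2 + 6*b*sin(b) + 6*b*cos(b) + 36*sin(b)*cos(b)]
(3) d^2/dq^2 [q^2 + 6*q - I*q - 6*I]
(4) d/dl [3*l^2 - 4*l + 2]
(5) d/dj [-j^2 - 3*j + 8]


(1) = 9/(2*(z + 1)^2)
(2) = 6*sqrt(2)*b*cos(b + pi/4) + 2*b + 6*sqrt(2)*sin(b + pi/4) + 36*cos(2*b)
(3) = 2
(4) = 6*l - 4
(5) = -2*j - 3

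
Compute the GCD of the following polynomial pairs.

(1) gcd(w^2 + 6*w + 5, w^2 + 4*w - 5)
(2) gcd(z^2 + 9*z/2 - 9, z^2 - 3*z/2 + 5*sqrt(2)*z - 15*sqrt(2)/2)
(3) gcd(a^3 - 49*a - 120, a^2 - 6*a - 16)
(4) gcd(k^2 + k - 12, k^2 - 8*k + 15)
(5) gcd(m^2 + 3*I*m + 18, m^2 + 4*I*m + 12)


(1) = w + 5
(2) = z - 3/2
(3) = a - 8
(4) = gcd((k - 3)*(k + 4), (k - 5)*(k - 3)) = k - 3
(5) = m + 6*I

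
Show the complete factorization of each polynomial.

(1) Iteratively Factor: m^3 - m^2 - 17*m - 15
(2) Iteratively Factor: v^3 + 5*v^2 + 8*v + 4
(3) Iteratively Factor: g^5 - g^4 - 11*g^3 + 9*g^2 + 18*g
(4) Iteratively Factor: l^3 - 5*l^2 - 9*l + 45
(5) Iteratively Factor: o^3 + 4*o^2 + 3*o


(1) = (m + 1)*(m^2 - 2*m - 15) = (m - 5)*(m + 1)*(m + 3)
(2) = (v + 2)*(v^2 + 3*v + 2) = (v + 1)*(v + 2)*(v + 2)
(3) = (g)*(g^4 - g^3 - 11*g^2 + 9*g + 18) = g*(g + 3)*(g^3 - 4*g^2 + g + 6) = g*(g - 3)*(g + 3)*(g^2 - g - 2) = g*(g - 3)*(g + 1)*(g + 3)*(g - 2)
(4) = (l - 3)*(l^2 - 2*l - 15) = (l - 3)*(l + 3)*(l - 5)
(5) = (o)*(o^2 + 4*o + 3) = o*(o + 1)*(o + 3)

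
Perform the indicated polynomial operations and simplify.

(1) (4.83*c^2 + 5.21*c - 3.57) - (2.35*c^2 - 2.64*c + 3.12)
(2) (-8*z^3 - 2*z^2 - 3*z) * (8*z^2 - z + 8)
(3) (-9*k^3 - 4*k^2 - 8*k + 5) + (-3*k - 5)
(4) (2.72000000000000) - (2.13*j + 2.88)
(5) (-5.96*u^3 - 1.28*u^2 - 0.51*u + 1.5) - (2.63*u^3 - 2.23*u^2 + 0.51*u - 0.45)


(1) = 2.48*c^2 + 7.85*c - 6.69
(2) = -64*z^5 - 8*z^4 - 86*z^3 - 13*z^2 - 24*z
(3) = -9*k^3 - 4*k^2 - 11*k
(4) = -2.13*j - 0.16
(5) = -8.59*u^3 + 0.95*u^2 - 1.02*u + 1.95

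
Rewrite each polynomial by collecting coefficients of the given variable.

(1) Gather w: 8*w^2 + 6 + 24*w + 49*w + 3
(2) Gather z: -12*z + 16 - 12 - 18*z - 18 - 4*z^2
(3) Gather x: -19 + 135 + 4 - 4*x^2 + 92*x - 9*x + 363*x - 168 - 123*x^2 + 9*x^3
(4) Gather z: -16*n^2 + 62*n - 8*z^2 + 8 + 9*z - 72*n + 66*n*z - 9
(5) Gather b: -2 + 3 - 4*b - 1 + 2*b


(1) = 8*w^2 + 73*w + 9
(2) = -4*z^2 - 30*z - 14
(3) = 9*x^3 - 127*x^2 + 446*x - 48
(4) = -16*n^2 - 10*n - 8*z^2 + z*(66*n + 9) - 1
(5) = -2*b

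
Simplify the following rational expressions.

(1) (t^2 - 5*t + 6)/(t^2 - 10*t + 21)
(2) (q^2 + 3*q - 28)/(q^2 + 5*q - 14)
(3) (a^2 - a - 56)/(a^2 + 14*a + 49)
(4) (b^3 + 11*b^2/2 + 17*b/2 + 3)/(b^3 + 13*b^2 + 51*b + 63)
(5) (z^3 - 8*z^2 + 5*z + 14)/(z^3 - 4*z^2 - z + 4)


(1) = (t - 2)/(t - 7)
(2) = (q - 4)/(q - 2)
(3) = (a - 8)/(a + 7)
(4) = (2*b^2 + 5*b + 2)/(2*b^2 + 20*b + 42)
(5) = (z^2 - 9*z + 14)/(z^2 - 5*z + 4)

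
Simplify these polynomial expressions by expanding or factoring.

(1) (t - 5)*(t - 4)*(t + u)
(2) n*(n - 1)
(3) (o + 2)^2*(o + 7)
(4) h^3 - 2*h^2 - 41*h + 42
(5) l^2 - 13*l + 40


(1) = t^3 + t^2*u - 9*t^2 - 9*t*u + 20*t + 20*u
(2) = n^2 - n
(3) = o^3 + 11*o^2 + 32*o + 28
(4) = (h - 7)*(h - 1)*(h + 6)
(5) = (l - 8)*(l - 5)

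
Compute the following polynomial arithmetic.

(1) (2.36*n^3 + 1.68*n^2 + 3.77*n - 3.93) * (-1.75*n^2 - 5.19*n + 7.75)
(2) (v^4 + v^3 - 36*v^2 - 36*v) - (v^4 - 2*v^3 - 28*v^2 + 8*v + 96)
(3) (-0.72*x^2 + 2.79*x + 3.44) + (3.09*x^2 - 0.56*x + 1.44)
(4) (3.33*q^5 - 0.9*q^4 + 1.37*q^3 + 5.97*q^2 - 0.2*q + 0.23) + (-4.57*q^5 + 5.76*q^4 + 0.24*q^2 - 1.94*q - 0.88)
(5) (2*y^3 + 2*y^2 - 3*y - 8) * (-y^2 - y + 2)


(1) = -4.13*n^5 - 15.1884*n^4 + 2.9733*n^3 + 0.3312*n^2 + 49.6142*n - 30.4575
(2) = 3*v^3 - 8*v^2 - 44*v - 96
(3) = 2.37*x^2 + 2.23*x + 4.88
(4) = -1.24*q^5 + 4.86*q^4 + 1.37*q^3 + 6.21*q^2 - 2.14*q - 0.65
(5) = -2*y^5 - 4*y^4 + 5*y^3 + 15*y^2 + 2*y - 16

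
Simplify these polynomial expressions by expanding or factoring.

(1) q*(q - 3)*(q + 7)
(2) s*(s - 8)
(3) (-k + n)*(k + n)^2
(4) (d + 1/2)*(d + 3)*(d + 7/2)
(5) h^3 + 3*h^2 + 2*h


(1) = q^3 + 4*q^2 - 21*q
(2) = s^2 - 8*s
(3) = -k^3 - k^2*n + k*n^2 + n^3
(4) = d^3 + 7*d^2 + 55*d/4 + 21/4
(5) = h*(h + 1)*(h + 2)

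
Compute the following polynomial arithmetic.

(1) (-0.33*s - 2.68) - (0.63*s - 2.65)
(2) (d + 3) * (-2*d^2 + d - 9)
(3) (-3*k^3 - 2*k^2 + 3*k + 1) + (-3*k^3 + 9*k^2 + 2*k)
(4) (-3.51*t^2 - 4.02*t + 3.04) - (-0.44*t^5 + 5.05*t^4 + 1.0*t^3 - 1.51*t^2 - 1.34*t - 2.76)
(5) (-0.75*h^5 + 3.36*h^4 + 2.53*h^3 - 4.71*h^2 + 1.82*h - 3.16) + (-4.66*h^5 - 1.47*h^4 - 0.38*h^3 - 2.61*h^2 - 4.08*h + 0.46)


(1) = -0.96*s - 0.03
(2) = -2*d^3 - 5*d^2 - 6*d - 27
(3) = -6*k^3 + 7*k^2 + 5*k + 1
(4) = 0.44*t^5 - 5.05*t^4 - 1.0*t^3 - 2.0*t^2 - 2.68*t + 5.8
(5) = -5.41*h^5 + 1.89*h^4 + 2.15*h^3 - 7.32*h^2 - 2.26*h - 2.7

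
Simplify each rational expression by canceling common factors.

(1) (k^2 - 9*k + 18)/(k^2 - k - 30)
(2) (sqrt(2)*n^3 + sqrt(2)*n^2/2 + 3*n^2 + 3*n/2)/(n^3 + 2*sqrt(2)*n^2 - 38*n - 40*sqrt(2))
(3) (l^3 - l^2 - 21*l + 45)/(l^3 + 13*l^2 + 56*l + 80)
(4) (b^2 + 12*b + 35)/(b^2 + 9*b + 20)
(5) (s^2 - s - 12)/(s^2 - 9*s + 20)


(1) = (k - 3)/(k + 5)
(2) = (2*sqrt(2)*n^3 + n^2*(sqrt(2) + 6) + 3*n)/(2*n^3 + 4*sqrt(2)*n^2 - 76*n - 80*sqrt(2))
(3) = (l^2 - 6*l + 9)/(l^2 + 8*l + 16)
(4) = (b + 7)/(b + 4)
(5) = (s + 3)/(s - 5)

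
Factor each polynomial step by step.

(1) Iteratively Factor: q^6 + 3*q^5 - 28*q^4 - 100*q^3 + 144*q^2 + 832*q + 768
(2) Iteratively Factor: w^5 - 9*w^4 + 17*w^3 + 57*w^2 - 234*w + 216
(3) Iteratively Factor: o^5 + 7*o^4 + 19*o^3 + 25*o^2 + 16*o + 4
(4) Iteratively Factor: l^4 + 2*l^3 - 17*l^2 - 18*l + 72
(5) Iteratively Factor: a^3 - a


(1) = (q + 3)*(q^5 - 28*q^3 - 16*q^2 + 192*q + 256) = (q + 3)*(q + 4)*(q^4 - 4*q^3 - 12*q^2 + 32*q + 64) = (q + 2)*(q + 3)*(q + 4)*(q^3 - 6*q^2 + 32) = (q + 2)^2*(q + 3)*(q + 4)*(q^2 - 8*q + 16) = (q - 4)*(q + 2)^2*(q + 3)*(q + 4)*(q - 4)
(2) = (w + 3)*(w^4 - 12*w^3 + 53*w^2 - 102*w + 72) = (w - 3)*(w + 3)*(w^3 - 9*w^2 + 26*w - 24) = (w - 3)*(w - 2)*(w + 3)*(w^2 - 7*w + 12) = (w - 4)*(w - 3)*(w - 2)*(w + 3)*(w - 3)
(3) = (o + 1)*(o^4 + 6*o^3 + 13*o^2 + 12*o + 4) = (o + 1)^2*(o^3 + 5*o^2 + 8*o + 4) = (o + 1)^3*(o^2 + 4*o + 4) = (o + 1)^3*(o + 2)*(o + 2)
(4) = (l + 3)*(l^3 - l^2 - 14*l + 24) = (l + 3)*(l + 4)*(l^2 - 5*l + 6) = (l - 2)*(l + 3)*(l + 4)*(l - 3)
(5) = (a)*(a^2 - 1) = a*(a + 1)*(a - 1)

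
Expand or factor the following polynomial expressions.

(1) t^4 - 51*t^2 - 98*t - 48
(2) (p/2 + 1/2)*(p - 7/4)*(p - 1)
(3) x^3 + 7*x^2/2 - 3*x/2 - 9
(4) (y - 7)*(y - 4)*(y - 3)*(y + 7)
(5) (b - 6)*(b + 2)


(1) = (t - 8)*(t + 1)^2*(t + 6)
(2) = p^3/2 - 7*p^2/8 - p/2 + 7/8
(3) = (x - 3/2)*(x + 2)*(x + 3)
(4) = y^4 - 7*y^3 - 37*y^2 + 343*y - 588
(5) = b^2 - 4*b - 12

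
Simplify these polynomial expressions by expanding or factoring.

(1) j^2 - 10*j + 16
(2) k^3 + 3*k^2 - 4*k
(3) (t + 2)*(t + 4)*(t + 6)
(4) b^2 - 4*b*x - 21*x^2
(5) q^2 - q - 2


(1) = (j - 8)*(j - 2)
(2) = k*(k - 1)*(k + 4)
(3) = t^3 + 12*t^2 + 44*t + 48
(4) = (b - 7*x)*(b + 3*x)
(5) = (q - 2)*(q + 1)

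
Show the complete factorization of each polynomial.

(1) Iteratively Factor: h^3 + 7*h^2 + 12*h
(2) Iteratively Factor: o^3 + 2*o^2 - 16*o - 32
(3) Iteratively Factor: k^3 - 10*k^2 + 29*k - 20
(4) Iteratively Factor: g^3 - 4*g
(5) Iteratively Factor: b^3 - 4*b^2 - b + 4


(1) = (h)*(h^2 + 7*h + 12) = h*(h + 4)*(h + 3)
(2) = (o + 2)*(o^2 - 16) = (o + 2)*(o + 4)*(o - 4)
(3) = (k - 4)*(k^2 - 6*k + 5) = (k - 5)*(k - 4)*(k - 1)
(4) = (g + 2)*(g^2 - 2*g) = g*(g + 2)*(g - 2)
(5) = (b + 1)*(b^2 - 5*b + 4) = (b - 4)*(b + 1)*(b - 1)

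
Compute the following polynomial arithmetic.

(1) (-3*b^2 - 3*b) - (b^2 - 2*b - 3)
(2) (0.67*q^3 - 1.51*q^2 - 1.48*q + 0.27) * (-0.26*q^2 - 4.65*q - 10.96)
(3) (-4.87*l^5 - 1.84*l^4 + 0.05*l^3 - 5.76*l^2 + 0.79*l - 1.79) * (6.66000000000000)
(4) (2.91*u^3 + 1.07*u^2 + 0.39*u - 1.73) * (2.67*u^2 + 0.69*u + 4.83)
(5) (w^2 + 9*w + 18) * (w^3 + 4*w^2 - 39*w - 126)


(1) = -4*b^2 - b + 3
(2) = -0.1742*q^5 - 2.7229*q^4 + 0.0631*q^3 + 23.3614*q^2 + 14.9653*q - 2.9592
(3) = -32.4342*l^5 - 12.2544*l^4 + 0.333*l^3 - 38.3616*l^2 + 5.2614*l - 11.9214
(4) = 7.7697*u^5 + 4.8648*u^4 + 15.8349*u^3 + 0.8181*u^2 + 0.69*u - 8.3559
(5) = w^5 + 13*w^4 + 15*w^3 - 405*w^2 - 1836*w - 2268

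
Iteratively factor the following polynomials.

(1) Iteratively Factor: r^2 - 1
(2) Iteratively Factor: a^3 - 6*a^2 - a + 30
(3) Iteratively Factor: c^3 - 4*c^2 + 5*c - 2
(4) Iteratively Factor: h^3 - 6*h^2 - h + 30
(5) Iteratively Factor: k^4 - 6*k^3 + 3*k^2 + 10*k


(1) = (r - 1)*(r + 1)
(2) = (a - 3)*(a^2 - 3*a - 10) = (a - 3)*(a + 2)*(a - 5)
(3) = (c - 2)*(c^2 - 2*c + 1) = (c - 2)*(c - 1)*(c - 1)
(4) = (h + 2)*(h^2 - 8*h + 15) = (h - 3)*(h + 2)*(h - 5)
(5) = (k + 1)*(k^3 - 7*k^2 + 10*k) = (k - 2)*(k + 1)*(k^2 - 5*k) = k*(k - 2)*(k + 1)*(k - 5)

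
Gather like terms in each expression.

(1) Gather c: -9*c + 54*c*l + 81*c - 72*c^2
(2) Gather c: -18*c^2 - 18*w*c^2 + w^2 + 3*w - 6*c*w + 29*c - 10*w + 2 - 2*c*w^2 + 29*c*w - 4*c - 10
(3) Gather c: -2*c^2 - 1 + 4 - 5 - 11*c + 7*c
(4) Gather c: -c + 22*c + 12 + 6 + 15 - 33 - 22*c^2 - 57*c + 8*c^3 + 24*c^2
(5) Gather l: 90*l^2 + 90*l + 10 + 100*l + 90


(1) = -72*c^2 + c*(54*l + 72)
(2) = c^2*(-18*w - 18) + c*(-2*w^2 + 23*w + 25) + w^2 - 7*w - 8
(3) = -2*c^2 - 4*c - 2
(4) = 8*c^3 + 2*c^2 - 36*c
(5) = 90*l^2 + 190*l + 100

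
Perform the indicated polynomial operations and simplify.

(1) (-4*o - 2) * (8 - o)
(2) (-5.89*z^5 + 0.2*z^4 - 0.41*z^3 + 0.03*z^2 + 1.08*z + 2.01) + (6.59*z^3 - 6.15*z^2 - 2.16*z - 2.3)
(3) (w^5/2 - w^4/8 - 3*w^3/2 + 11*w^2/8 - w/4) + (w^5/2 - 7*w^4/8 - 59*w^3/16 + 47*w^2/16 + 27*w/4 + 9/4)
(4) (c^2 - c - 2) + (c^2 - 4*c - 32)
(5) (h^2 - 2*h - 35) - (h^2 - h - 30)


(1) = 4*o^2 - 30*o - 16
(2) = -5.89*z^5 + 0.2*z^4 + 6.18*z^3 - 6.12*z^2 - 1.08*z - 0.29
(3) = w^5 - w^4 - 83*w^3/16 + 69*w^2/16 + 13*w/2 + 9/4
(4) = 2*c^2 - 5*c - 34
(5) = -h - 5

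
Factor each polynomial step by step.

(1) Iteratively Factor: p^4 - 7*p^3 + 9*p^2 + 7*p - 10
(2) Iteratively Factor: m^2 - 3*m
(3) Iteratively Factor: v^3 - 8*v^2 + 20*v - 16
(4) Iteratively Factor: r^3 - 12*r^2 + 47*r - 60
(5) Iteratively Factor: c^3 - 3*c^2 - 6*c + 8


(1) = (p - 5)*(p^3 - 2*p^2 - p + 2) = (p - 5)*(p + 1)*(p^2 - 3*p + 2) = (p - 5)*(p - 2)*(p + 1)*(p - 1)
(2) = (m)*(m - 3)
(3) = (v - 4)*(v^2 - 4*v + 4) = (v - 4)*(v - 2)*(v - 2)
(4) = (r - 5)*(r^2 - 7*r + 12) = (r - 5)*(r - 3)*(r - 4)
(5) = (c + 2)*(c^2 - 5*c + 4) = (c - 1)*(c + 2)*(c - 4)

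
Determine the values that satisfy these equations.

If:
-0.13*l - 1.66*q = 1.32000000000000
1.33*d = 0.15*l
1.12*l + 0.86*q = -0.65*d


Then:
d = 0.07
l = 0.61
q = -0.84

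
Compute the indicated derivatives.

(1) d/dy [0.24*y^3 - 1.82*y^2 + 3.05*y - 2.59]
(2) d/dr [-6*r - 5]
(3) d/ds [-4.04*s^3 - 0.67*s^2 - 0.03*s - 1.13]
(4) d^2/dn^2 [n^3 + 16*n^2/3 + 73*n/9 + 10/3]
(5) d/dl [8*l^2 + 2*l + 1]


(1) = 0.72*y^2 - 3.64*y + 3.05
(2) = -6
(3) = -12.12*s^2 - 1.34*s - 0.03
(4) = 6*n + 32/3
(5) = 16*l + 2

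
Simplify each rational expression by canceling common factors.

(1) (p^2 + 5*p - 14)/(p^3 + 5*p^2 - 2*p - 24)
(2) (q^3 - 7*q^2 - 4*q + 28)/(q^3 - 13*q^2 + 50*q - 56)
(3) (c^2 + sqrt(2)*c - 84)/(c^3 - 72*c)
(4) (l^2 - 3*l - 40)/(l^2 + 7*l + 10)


(1) = (p + 7)/(p^2 + 7*p + 12)
(2) = (q + 2)/(q - 4)
(3) = (c + 7*sqrt(2))/(c^2 + 6*sqrt(2)*c)
(4) = (l - 8)/(l + 2)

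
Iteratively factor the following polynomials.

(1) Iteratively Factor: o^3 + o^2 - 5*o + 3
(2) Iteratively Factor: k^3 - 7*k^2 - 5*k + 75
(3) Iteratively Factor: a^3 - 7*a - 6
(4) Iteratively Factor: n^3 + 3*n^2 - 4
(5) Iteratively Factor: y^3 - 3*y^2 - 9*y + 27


(1) = (o - 1)*(o^2 + 2*o - 3) = (o - 1)^2*(o + 3)
(2) = (k + 3)*(k^2 - 10*k + 25) = (k - 5)*(k + 3)*(k - 5)
(3) = (a + 2)*(a^2 - 2*a - 3) = (a + 1)*(a + 2)*(a - 3)
(4) = (n + 2)*(n^2 + n - 2) = (n - 1)*(n + 2)*(n + 2)
(5) = (y - 3)*(y^2 - 9) = (y - 3)^2*(y + 3)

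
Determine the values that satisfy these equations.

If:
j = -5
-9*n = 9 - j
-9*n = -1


Then:
No Solution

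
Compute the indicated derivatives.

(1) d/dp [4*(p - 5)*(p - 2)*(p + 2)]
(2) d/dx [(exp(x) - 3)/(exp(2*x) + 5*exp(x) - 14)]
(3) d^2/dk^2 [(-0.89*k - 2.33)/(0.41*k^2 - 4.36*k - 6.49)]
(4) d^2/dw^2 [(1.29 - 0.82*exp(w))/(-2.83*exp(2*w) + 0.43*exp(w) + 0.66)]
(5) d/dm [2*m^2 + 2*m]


(1) = 12*p^2 - 40*p - 16
(2) = (-(exp(x) - 3)*(2*exp(x) + 5) + exp(2*x) + 5*exp(x) - 14)*exp(x)/(exp(2*x) + 5*exp(x) - 14)^2
(3) = ((0.82*k - 4.36)*(0.89*k + 2.33)*(1.64*k - 8.72) + (2.1894*k - 5.8502)*(-0.41*k^2 + 4.36*k + 6.49))/(-0.41*k^2 + 4.36*k + 6.49)^3
(4) = (6.567298*exp(4*w) - 40.328066*exp(3*w) + 13.898979*exp(2*w) - 10.109085*exp(w) + 0.723294)*exp(w)/(22.665187*exp(6*w) - 10.331481*exp(5*w) - 14.287821*exp(4*w) + 4.739417*exp(3*w) + 3.332142*exp(2*w) - 0.561924*exp(w) - 0.287496)
(5) = 4*m + 2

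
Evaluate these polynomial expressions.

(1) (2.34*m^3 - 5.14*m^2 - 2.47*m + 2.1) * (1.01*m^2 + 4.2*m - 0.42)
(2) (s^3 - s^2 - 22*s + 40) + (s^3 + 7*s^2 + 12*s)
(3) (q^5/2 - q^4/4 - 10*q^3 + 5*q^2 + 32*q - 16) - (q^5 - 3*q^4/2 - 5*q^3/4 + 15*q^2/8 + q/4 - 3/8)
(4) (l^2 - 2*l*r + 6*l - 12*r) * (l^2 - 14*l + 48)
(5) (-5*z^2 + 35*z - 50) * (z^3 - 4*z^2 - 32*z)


(1) = 2.3634*m^5 + 4.6366*m^4 - 25.0655*m^3 - 6.0942*m^2 + 9.8574*m - 0.882
(2) = 2*s^3 + 6*s^2 - 10*s + 40
(3) = -q^5/2 + 5*q^4/4 - 35*q^3/4 + 25*q^2/8 + 127*q/4 - 125/8
(4) = l^4 - 2*l^3*r - 8*l^3 + 16*l^2*r - 36*l^2 + 72*l*r + 288*l - 576*r
(5) = -5*z^5 + 55*z^4 - 30*z^3 - 920*z^2 + 1600*z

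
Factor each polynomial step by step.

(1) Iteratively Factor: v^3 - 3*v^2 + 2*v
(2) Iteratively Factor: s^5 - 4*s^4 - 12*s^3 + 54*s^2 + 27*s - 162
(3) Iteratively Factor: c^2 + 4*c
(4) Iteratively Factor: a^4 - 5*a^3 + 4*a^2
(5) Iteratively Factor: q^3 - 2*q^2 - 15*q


(1) = (v - 2)*(v^2 - v) = (v - 2)*(v - 1)*(v)
(2) = (s - 3)*(s^4 - s^3 - 15*s^2 + 9*s + 54) = (s - 3)^2*(s^3 + 2*s^2 - 9*s - 18) = (s - 3)^2*(s + 3)*(s^2 - s - 6) = (s - 3)^2*(s + 2)*(s + 3)*(s - 3)
(3) = (c)*(c + 4)
(4) = (a)*(a^3 - 5*a^2 + 4*a) = a*(a - 4)*(a^2 - a) = a^2*(a - 4)*(a - 1)
(5) = (q - 5)*(q^2 + 3*q) = q*(q - 5)*(q + 3)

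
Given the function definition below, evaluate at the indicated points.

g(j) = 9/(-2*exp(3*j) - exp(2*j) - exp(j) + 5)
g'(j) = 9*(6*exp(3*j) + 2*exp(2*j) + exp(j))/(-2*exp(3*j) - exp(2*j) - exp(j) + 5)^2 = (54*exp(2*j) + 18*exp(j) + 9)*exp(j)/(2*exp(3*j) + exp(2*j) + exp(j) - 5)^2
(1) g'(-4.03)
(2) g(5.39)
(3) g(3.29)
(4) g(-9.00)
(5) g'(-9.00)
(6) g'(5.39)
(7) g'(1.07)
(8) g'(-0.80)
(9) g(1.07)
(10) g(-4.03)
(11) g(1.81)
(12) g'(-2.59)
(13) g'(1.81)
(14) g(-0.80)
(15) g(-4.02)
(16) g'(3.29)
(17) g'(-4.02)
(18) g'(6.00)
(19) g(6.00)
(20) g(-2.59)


(1) = 0.01
(2) = -0.00
(3) = -0.00
(4) = 1.80
(5) = 0.00
(6) = 0.00
(7) = 0.48
(8) = 0.72
(9) = -0.16
(10) = 1.81
(11) = -0.02
(12) = 0.03
(13) = 0.05
(14) = 2.16
(15) = 1.81
(16) = 0.00
(17) = 0.01
(18) = 0.00
(19) = -0.00
(20) = 1.83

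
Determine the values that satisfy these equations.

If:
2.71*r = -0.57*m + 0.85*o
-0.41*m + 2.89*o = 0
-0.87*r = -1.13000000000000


Then:
m = -7.83
o = -1.11
r = 1.30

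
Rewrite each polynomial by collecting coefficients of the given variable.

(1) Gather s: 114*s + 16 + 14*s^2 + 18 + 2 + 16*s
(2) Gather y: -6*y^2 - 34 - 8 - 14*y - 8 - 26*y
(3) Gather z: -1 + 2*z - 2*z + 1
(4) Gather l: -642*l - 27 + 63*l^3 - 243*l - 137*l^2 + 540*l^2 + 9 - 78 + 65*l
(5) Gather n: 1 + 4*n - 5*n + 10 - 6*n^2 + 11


(1) = 14*s^2 + 130*s + 36
(2) = -6*y^2 - 40*y - 50
(3) = 0
(4) = 63*l^3 + 403*l^2 - 820*l - 96
(5) = -6*n^2 - n + 22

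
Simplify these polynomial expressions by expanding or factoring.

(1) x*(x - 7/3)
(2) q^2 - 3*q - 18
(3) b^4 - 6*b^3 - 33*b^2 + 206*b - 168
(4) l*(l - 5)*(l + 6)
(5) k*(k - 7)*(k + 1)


(1) = x^2 - 7*x/3
(2) = (q - 6)*(q + 3)
(3) = (b - 7)*(b - 4)*(b - 1)*(b + 6)
(4) = l^3 + l^2 - 30*l
(5) = k^3 - 6*k^2 - 7*k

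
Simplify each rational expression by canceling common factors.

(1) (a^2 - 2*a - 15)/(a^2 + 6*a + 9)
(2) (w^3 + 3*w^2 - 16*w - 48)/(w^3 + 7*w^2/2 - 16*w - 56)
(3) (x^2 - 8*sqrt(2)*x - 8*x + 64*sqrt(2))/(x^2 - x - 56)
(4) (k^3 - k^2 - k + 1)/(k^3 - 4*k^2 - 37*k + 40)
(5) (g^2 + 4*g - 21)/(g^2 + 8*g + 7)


(1) = (a - 5)/(a + 3)
(2) = (2*w + 6)/(2*w + 7)
(3) = (x - 8*sqrt(2))/(x + 7)
(4) = (k^2 - 1)/(k^2 - 3*k - 40)
(5) = (g - 3)/(g + 1)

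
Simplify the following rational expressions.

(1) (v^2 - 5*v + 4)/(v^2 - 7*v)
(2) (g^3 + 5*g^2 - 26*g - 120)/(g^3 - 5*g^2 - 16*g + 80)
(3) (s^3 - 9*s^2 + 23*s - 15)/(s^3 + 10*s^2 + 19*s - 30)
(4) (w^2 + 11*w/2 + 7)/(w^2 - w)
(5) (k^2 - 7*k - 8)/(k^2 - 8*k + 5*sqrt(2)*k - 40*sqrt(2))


(1) = (v^2 - 5*v + 4)/(v^2 - 7*v)
(2) = (g + 6)/(g - 4)
(3) = (s^2 - 8*s + 15)/(s^2 + 11*s + 30)
(4) = (2*w^2 + 11*w + 14)/(2*w^2 - 2*w)
(5) = (k + 1)/(k + 5*sqrt(2))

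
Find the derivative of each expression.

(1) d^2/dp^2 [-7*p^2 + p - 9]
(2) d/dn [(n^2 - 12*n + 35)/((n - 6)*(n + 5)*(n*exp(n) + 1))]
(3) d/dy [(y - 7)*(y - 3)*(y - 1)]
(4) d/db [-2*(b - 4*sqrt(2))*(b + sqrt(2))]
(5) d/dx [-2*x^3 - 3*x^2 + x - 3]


(1) = -14
(2) = (2*(n - 6)^2*(n + 5)*(n*exp(n) + 1) - (n - 6)*(n + 1)*(n + 5)*(n^2 - 12*n + 35)*exp(n) + (n - 6)*(n*exp(n) + 1)*(-n^2 + 12*n - 35) + (n + 5)*(n*exp(n) + 1)*(-n^2 + 12*n - 35))/((n - 6)^2*(n + 5)^2*(n*exp(n) + 1)^2)
(3) = 3*y^2 - 22*y + 31
(4) = -4*b + 6*sqrt(2)
(5) = -6*x^2 - 6*x + 1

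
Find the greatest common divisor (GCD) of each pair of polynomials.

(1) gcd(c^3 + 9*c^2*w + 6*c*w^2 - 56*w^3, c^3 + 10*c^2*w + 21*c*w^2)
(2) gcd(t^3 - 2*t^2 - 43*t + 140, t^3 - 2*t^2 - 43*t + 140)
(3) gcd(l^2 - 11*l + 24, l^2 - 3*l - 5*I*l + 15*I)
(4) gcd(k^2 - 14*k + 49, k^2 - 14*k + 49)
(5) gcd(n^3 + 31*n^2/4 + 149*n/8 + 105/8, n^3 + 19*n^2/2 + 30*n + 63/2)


(1) = gcd((c - 2*w)*(c + 4*w)*(c + 7*w), c*(c + 3*w)*(c + 7*w)) = c + 7*w
(2) = gcd((t - 5)*(t - 4)*(t + 7), (t - 5)*(t - 4)*(t + 7)) = t^3 - 2*t^2 - 43*t + 140
(3) = l - 3
(4) = k^2 - 14*k + 49
(5) = n^2 + 13*n/2 + 21/2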